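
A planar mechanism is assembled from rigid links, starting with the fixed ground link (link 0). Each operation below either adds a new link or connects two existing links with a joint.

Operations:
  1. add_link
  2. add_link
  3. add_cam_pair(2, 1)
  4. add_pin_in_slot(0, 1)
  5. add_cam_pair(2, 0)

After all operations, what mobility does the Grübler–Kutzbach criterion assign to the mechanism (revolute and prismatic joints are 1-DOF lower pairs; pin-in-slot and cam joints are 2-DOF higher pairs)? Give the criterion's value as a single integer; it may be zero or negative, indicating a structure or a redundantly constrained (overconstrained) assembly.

L=1 J1=0 J2=0
add link → L=2 J1=0 J2=0
add link → L=3 J1=0 J2=0
C@2,1 dof=2 J2 → L=3 J1=0 J2=1
PS@0,1 dof=2 J2 → L=3 J1=0 J2=2
C@2,0 dof=2 J2 → L=3 J1=0 J2=3
M=3(L−1)−2J1−J2=3·2−2·0−3=3

M = 3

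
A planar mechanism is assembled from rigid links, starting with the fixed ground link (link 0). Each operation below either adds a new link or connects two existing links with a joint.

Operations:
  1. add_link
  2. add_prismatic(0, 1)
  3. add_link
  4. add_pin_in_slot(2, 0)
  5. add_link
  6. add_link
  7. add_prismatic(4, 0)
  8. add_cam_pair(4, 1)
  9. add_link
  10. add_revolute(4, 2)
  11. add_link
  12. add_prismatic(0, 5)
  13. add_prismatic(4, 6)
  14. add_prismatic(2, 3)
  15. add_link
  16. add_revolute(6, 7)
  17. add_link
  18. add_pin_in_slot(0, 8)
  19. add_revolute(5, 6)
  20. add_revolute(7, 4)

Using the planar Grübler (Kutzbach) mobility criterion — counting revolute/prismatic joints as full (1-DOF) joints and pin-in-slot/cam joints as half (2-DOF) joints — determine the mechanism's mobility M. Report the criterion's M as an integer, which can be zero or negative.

(L,J1,J2)=(1,0,0); link0 fixed
link1: (2,0,0)
P 0-1 [J1]: (2,1,0)
link2: (3,1,0)
PS 2-0 [J2]: (3,1,1)
link3: (4,1,1)
link4: (5,1,1)
P 4-0 [J1]: (5,2,1)
C 4-1 [J2]: (5,2,2)
link5: (6,2,2)
R 4-2 [J1]: (6,3,2)
link6: (7,3,2)
P 0-5 [J1]: (7,4,2)
P 4-6 [J1]: (7,5,2)
P 2-3 [J1]: (7,6,2)
link7: (8,6,2)
R 6-7 [J1]: (8,7,2)
link8: (9,7,2)
PS 0-8 [J2]: (9,7,3)
R 5-6 [J1]: (9,8,3)
R 7-4 [J1]: (9,9,3)
Grübler: 3·8 − 2·9 − 3 = 3

M = 3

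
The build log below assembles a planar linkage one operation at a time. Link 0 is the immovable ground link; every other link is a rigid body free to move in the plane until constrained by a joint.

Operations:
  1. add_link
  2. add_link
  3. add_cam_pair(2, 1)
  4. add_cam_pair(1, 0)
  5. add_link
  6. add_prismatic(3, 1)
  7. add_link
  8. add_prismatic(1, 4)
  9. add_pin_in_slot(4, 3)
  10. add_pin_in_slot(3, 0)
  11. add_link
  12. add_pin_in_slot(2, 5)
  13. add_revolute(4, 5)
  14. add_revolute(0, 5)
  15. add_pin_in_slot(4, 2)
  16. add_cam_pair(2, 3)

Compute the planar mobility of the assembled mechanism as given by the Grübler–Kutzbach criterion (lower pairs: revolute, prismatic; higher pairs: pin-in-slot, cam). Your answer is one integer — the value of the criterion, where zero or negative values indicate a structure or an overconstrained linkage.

ground; <1,0,0>
#1 <2,0,0>
#2 <3,0,0>
C:2↔1 J2 <3,0,1>
C:1↔0 J2 <3,0,2>
#3 <4,0,2>
P:3↔1 J1 <4,1,2>
#4 <5,1,2>
P:1↔4 J1 <5,2,2>
PS:4↔3 J2 <5,2,3>
PS:3↔0 J2 <5,2,4>
#5 <6,2,4>
PS:2↔5 J2 <6,2,5>
R:4↔5 J1 <6,3,5>
R:0↔5 J1 <6,4,5>
PS:4↔2 J2 <6,4,6>
C:2↔3 J2 <6,4,7>
3×5 − 2×4 − 1×7 = 0

M = 0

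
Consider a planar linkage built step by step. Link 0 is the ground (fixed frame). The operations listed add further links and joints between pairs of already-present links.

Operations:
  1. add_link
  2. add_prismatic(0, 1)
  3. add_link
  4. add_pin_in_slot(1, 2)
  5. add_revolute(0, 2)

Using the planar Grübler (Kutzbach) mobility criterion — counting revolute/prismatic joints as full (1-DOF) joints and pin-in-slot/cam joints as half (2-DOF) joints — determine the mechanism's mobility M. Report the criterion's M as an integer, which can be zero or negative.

M = 1

ground; <1,0,0>
#1 <2,0,0>
P:0↔1 J1 <2,1,0>
#2 <3,1,0>
PS:1↔2 J2 <3,1,1>
R:0↔2 J1 <3,2,1>
3×2 − 2×2 − 1×1 = 1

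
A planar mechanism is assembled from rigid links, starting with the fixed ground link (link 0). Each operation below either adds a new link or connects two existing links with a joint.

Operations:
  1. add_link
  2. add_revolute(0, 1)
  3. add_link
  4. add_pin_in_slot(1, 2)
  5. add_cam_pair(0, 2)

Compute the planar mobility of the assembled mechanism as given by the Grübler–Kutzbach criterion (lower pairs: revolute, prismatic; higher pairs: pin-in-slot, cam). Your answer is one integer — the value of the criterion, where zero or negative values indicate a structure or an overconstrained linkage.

M = 2

(L,J1,J2)=(1,0,0); link0 fixed
link1: (2,0,0)
R 0-1 [J1]: (2,1,0)
link2: (3,1,0)
PS 1-2 [J2]: (3,1,1)
C 0-2 [J2]: (3,1,2)
Grübler: 3·2 − 2·1 − 2 = 2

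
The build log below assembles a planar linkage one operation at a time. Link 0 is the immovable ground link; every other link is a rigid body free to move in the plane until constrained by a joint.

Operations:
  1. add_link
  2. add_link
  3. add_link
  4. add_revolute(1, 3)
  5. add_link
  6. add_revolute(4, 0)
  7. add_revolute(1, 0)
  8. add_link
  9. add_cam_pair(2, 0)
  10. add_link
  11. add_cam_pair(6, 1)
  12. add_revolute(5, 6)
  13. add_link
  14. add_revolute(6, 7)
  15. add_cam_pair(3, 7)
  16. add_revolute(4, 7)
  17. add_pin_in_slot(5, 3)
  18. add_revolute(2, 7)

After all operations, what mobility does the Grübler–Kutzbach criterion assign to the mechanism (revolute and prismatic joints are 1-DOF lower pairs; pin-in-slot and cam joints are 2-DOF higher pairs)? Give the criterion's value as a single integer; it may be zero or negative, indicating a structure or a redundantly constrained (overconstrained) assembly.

M = 3

link 0 = ground. State L|J1|J2 = 1|0|0
+link1  2|0|0
+link2  3|0|0
+link3  4|0|0
R(1,3) f=1→J1  4|1|0
+link4  5|1|0
R(4,0) f=1→J1  5|2|0
R(1,0) f=1→J1  5|3|0
+link5  6|3|0
C(2,0) f=2→J2  6|3|1
+link6  7|3|1
C(6,1) f=2→J2  7|3|2
R(5,6) f=1→J1  7|4|2
+link7  8|4|2
R(6,7) f=1→J1  8|5|2
C(3,7) f=2→J2  8|5|3
R(4,7) f=1→J1  8|6|3
PS(5,3) f=2→J2  8|6|4
R(2,7) f=1→J1  8|7|4
M = 3(8−1)−2·7−4 = 21−14−4 = 3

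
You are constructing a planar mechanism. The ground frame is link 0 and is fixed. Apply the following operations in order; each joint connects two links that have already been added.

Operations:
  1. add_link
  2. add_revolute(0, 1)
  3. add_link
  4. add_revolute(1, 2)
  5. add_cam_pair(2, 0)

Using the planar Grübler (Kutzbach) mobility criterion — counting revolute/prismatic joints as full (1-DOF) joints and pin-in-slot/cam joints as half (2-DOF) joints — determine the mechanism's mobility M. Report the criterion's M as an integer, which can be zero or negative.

M = 1

(L,J1,J2)=(1,0,0); link0 fixed
link1: (2,0,0)
R 0-1 [J1]: (2,1,0)
link2: (3,1,0)
R 1-2 [J1]: (3,2,0)
C 2-0 [J2]: (3,2,1)
Grübler: 3·2 − 2·2 − 1 = 1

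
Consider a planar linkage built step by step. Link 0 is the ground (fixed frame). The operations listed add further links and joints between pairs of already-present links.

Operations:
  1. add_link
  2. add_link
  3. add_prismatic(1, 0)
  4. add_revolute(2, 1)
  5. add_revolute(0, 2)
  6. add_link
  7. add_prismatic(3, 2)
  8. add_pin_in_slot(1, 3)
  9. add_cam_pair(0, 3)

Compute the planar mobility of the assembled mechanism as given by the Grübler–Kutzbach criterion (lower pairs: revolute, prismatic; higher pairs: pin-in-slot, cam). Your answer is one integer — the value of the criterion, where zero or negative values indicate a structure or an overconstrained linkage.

link 0 = ground. State L|J1|J2 = 1|0|0
+link1  2|0|0
+link2  3|0|0
P(1,0) f=1→J1  3|1|0
R(2,1) f=1→J1  3|2|0
R(0,2) f=1→J1  3|3|0
+link3  4|3|0
P(3,2) f=1→J1  4|4|0
PS(1,3) f=2→J2  4|4|1
C(0,3) f=2→J2  4|4|2
M = 3(4−1)−2·4−2 = 9−8−2 = -1

M = -1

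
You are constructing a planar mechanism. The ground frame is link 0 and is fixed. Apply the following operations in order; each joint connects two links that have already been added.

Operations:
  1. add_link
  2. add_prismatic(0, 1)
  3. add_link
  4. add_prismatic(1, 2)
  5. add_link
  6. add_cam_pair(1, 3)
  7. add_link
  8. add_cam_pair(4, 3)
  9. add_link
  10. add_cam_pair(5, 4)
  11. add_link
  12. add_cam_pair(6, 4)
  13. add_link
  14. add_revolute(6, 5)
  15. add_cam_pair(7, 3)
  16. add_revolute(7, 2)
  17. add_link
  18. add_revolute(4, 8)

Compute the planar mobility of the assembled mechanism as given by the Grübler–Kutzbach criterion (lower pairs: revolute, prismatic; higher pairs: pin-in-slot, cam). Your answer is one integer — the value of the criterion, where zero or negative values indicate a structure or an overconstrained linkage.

L=1 J1=0 J2=0
add link → L=2 J1=0 J2=0
P@0,1 dof=1 J1 → L=2 J1=1 J2=0
add link → L=3 J1=1 J2=0
P@1,2 dof=1 J1 → L=3 J1=2 J2=0
add link → L=4 J1=2 J2=0
C@1,3 dof=2 J2 → L=4 J1=2 J2=1
add link → L=5 J1=2 J2=1
C@4,3 dof=2 J2 → L=5 J1=2 J2=2
add link → L=6 J1=2 J2=2
C@5,4 dof=2 J2 → L=6 J1=2 J2=3
add link → L=7 J1=2 J2=3
C@6,4 dof=2 J2 → L=7 J1=2 J2=4
add link → L=8 J1=2 J2=4
R@6,5 dof=1 J1 → L=8 J1=3 J2=4
C@7,3 dof=2 J2 → L=8 J1=3 J2=5
R@7,2 dof=1 J1 → L=8 J1=4 J2=5
add link → L=9 J1=4 J2=5
R@4,8 dof=1 J1 → L=9 J1=5 J2=5
M=3(L−1)−2J1−J2=3·8−2·5−5=9

M = 9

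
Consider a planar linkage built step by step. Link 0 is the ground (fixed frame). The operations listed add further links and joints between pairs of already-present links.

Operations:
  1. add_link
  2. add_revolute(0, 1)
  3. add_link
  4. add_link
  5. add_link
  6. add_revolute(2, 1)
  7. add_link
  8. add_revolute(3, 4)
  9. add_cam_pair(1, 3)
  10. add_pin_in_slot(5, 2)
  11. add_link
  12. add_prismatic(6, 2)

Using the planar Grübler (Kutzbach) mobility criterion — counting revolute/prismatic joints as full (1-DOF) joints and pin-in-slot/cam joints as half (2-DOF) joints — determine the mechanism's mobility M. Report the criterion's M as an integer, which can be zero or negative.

M = 8

[1;0;0] (link 0 is ground)
L+ [2;0;0]
R(0,1)∈J1 [2;1;0]
L+ [3;1;0]
L+ [4;1;0]
L+ [5;1;0]
R(2,1)∈J1 [5;2;0]
L+ [6;2;0]
R(3,4)∈J1 [6;3;0]
C(1,3)∈J2 [6;3;1]
PS(5,2)∈J2 [6;3;2]
L+ [7;3;2]
P(6,2)∈J1 [7;4;2]
mobility = 18 − 8 − 2 = 8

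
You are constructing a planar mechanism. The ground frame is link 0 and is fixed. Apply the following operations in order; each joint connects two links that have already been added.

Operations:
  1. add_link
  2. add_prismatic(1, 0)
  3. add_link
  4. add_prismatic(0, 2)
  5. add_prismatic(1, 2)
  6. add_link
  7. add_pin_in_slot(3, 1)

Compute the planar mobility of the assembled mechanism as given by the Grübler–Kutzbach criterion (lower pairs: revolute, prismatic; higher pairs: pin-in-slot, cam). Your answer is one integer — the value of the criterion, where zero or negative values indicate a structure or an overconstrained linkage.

[1;0;0] (link 0 is ground)
L+ [2;0;0]
P(1,0)∈J1 [2;1;0]
L+ [3;1;0]
P(0,2)∈J1 [3;2;0]
P(1,2)∈J1 [3;3;0]
L+ [4;3;0]
PS(3,1)∈J2 [4;3;1]
mobility = 9 − 6 − 1 = 2

M = 2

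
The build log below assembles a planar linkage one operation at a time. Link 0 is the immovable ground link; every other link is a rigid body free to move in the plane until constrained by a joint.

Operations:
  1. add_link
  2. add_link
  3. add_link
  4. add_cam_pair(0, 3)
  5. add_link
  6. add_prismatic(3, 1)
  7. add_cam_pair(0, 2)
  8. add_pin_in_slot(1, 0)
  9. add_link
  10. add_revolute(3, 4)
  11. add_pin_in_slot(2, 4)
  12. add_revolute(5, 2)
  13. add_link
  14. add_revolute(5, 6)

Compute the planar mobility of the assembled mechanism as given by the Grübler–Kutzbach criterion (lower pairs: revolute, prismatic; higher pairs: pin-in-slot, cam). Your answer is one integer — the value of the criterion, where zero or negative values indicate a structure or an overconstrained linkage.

link 0 = ground. State L|J1|J2 = 1|0|0
+link1  2|0|0
+link2  3|0|0
+link3  4|0|0
C(0,3) f=2→J2  4|0|1
+link4  5|0|1
P(3,1) f=1→J1  5|1|1
C(0,2) f=2→J2  5|1|2
PS(1,0) f=2→J2  5|1|3
+link5  6|1|3
R(3,4) f=1→J1  6|2|3
PS(2,4) f=2→J2  6|2|4
R(5,2) f=1→J1  6|3|4
+link6  7|3|4
R(5,6) f=1→J1  7|4|4
M = 3(7−1)−2·4−4 = 18−8−4 = 6

M = 6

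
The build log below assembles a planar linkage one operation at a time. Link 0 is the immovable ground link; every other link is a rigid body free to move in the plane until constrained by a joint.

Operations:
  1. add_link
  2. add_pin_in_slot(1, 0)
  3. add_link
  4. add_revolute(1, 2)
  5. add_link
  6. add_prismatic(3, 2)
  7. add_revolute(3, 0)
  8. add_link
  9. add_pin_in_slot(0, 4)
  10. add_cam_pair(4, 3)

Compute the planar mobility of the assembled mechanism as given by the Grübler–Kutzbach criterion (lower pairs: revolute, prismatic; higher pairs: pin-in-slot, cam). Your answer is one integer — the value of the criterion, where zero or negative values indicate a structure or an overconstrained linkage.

M = 3

ground; <1,0,0>
#1 <2,0,0>
PS:1↔0 J2 <2,0,1>
#2 <3,0,1>
R:1↔2 J1 <3,1,1>
#3 <4,1,1>
P:3↔2 J1 <4,2,1>
R:3↔0 J1 <4,3,1>
#4 <5,3,1>
PS:0↔4 J2 <5,3,2>
C:4↔3 J2 <5,3,3>
3×4 − 2×3 − 1×3 = 3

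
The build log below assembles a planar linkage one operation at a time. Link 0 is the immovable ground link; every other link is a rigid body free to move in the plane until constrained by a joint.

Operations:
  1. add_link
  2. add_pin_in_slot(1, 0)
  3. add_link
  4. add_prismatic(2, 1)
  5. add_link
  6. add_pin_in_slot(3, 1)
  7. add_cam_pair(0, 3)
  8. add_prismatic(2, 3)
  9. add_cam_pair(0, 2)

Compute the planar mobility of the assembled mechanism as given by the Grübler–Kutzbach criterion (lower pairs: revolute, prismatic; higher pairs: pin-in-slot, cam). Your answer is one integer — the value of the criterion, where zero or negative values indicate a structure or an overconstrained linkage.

L=1 J1=0 J2=0
add link → L=2 J1=0 J2=0
PS@1,0 dof=2 J2 → L=2 J1=0 J2=1
add link → L=3 J1=0 J2=1
P@2,1 dof=1 J1 → L=3 J1=1 J2=1
add link → L=4 J1=1 J2=1
PS@3,1 dof=2 J2 → L=4 J1=1 J2=2
C@0,3 dof=2 J2 → L=4 J1=1 J2=3
P@2,3 dof=1 J1 → L=4 J1=2 J2=3
C@0,2 dof=2 J2 → L=4 J1=2 J2=4
M=3(L−1)−2J1−J2=3·3−2·2−4=1

M = 1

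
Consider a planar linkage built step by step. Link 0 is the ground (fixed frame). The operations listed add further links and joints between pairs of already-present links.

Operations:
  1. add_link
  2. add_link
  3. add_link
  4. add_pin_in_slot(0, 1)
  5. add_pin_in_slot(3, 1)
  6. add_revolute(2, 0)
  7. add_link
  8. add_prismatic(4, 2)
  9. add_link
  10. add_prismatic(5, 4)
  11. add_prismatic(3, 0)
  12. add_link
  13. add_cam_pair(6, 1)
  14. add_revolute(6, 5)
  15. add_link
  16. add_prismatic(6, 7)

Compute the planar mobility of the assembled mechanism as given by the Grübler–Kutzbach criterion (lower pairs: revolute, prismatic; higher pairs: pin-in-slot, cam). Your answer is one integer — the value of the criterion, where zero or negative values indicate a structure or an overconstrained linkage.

link 0 = ground. State L|J1|J2 = 1|0|0
+link1  2|0|0
+link2  3|0|0
+link3  4|0|0
PS(0,1) f=2→J2  4|0|1
PS(3,1) f=2→J2  4|0|2
R(2,0) f=1→J1  4|1|2
+link4  5|1|2
P(4,2) f=1→J1  5|2|2
+link5  6|2|2
P(5,4) f=1→J1  6|3|2
P(3,0) f=1→J1  6|4|2
+link6  7|4|2
C(6,1) f=2→J2  7|4|3
R(6,5) f=1→J1  7|5|3
+link7  8|5|3
P(6,7) f=1→J1  8|6|3
M = 3(8−1)−2·6−3 = 21−12−3 = 6

M = 6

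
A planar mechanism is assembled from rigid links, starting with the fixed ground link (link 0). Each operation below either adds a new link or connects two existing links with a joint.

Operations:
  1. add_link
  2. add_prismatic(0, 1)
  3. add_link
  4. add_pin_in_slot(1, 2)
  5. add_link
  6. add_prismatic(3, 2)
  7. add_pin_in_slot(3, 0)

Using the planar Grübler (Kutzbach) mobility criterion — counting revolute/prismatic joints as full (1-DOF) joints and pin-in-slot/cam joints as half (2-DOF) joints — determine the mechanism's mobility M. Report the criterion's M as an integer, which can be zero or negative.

M = 3

link 0 = ground. State L|J1|J2 = 1|0|0
+link1  2|0|0
P(0,1) f=1→J1  2|1|0
+link2  3|1|0
PS(1,2) f=2→J2  3|1|1
+link3  4|1|1
P(3,2) f=1→J1  4|2|1
PS(3,0) f=2→J2  4|2|2
M = 3(4−1)−2·2−2 = 9−4−2 = 3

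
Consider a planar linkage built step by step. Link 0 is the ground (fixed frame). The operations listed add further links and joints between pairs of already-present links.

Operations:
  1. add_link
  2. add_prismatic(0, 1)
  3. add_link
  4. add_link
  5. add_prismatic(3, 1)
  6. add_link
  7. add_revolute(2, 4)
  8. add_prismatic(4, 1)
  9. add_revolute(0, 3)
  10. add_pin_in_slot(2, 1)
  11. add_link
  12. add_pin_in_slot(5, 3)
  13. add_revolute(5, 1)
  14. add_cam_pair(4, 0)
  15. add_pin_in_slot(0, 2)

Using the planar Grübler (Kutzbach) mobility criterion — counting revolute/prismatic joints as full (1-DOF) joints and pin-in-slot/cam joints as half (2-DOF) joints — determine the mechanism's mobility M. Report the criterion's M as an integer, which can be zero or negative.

M = -1

[1;0;0] (link 0 is ground)
L+ [2;0;0]
P(0,1)∈J1 [2;1;0]
L+ [3;1;0]
L+ [4;1;0]
P(3,1)∈J1 [4;2;0]
L+ [5;2;0]
R(2,4)∈J1 [5;3;0]
P(4,1)∈J1 [5;4;0]
R(0,3)∈J1 [5;5;0]
PS(2,1)∈J2 [5;5;1]
L+ [6;5;1]
PS(5,3)∈J2 [6;5;2]
R(5,1)∈J1 [6;6;2]
C(4,0)∈J2 [6;6;3]
PS(0,2)∈J2 [6;6;4]
mobility = 15 − 12 − 4 = -1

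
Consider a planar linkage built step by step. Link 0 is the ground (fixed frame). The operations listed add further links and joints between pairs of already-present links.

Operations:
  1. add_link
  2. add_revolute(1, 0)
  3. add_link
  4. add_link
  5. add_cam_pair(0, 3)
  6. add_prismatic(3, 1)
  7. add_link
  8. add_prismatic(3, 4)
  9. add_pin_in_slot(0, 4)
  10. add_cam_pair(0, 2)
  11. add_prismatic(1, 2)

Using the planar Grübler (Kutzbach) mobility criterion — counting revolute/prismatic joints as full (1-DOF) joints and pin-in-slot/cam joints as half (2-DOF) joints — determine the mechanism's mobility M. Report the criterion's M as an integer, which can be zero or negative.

(L,J1,J2)=(1,0,0); link0 fixed
link1: (2,0,0)
R 1-0 [J1]: (2,1,0)
link2: (3,1,0)
link3: (4,1,0)
C 0-3 [J2]: (4,1,1)
P 3-1 [J1]: (4,2,1)
link4: (5,2,1)
P 3-4 [J1]: (5,3,1)
PS 0-4 [J2]: (5,3,2)
C 0-2 [J2]: (5,3,3)
P 1-2 [J1]: (5,4,3)
Grübler: 3·4 − 2·4 − 3 = 1

M = 1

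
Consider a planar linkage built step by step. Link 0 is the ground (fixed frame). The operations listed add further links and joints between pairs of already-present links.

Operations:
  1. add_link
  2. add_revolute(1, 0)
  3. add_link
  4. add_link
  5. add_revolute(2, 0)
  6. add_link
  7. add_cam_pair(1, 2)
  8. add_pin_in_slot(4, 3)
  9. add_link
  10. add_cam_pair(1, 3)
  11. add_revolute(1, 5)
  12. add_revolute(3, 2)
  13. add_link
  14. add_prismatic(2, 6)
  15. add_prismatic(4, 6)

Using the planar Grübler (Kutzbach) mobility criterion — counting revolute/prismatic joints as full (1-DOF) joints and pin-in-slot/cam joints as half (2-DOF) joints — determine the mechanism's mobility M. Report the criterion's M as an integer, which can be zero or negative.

M = 3

(L,J1,J2)=(1,0,0); link0 fixed
link1: (2,0,0)
R 1-0 [J1]: (2,1,0)
link2: (3,1,0)
link3: (4,1,0)
R 2-0 [J1]: (4,2,0)
link4: (5,2,0)
C 1-2 [J2]: (5,2,1)
PS 4-3 [J2]: (5,2,2)
link5: (6,2,2)
C 1-3 [J2]: (6,2,3)
R 1-5 [J1]: (6,3,3)
R 3-2 [J1]: (6,4,3)
link6: (7,4,3)
P 2-6 [J1]: (7,5,3)
P 4-6 [J1]: (7,6,3)
Grübler: 3·6 − 2·6 − 3 = 3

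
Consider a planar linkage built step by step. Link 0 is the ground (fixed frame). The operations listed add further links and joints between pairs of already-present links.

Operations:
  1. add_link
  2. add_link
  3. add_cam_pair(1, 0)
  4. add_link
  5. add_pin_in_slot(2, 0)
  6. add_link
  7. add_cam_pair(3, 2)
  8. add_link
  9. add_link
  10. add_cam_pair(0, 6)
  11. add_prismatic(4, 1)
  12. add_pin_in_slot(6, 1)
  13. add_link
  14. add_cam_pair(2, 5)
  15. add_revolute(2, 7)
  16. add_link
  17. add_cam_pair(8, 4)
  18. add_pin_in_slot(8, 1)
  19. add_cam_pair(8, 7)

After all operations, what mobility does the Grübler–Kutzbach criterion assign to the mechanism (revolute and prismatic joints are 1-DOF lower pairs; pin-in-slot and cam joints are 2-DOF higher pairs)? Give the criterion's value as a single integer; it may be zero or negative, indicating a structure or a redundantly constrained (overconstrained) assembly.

link 0 = ground. State L|J1|J2 = 1|0|0
+link1  2|0|0
+link2  3|0|0
C(1,0) f=2→J2  3|0|1
+link3  4|0|1
PS(2,0) f=2→J2  4|0|2
+link4  5|0|2
C(3,2) f=2→J2  5|0|3
+link5  6|0|3
+link6  7|0|3
C(0,6) f=2→J2  7|0|4
P(4,1) f=1→J1  7|1|4
PS(6,1) f=2→J2  7|1|5
+link7  8|1|5
C(2,5) f=2→J2  8|1|6
R(2,7) f=1→J1  8|2|6
+link8  9|2|6
C(8,4) f=2→J2  9|2|7
PS(8,1) f=2→J2  9|2|8
C(8,7) f=2→J2  9|2|9
M = 3(9−1)−2·2−9 = 24−4−9 = 11

M = 11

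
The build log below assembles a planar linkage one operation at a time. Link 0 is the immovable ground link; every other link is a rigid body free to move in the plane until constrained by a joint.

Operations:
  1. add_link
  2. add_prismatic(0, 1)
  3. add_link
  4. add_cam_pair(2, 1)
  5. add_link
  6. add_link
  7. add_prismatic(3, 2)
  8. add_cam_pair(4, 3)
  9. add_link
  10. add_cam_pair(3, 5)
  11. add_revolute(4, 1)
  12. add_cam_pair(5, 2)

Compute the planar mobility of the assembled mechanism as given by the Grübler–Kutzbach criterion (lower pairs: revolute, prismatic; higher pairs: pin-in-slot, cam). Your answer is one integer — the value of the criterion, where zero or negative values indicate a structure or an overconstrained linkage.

M = 5

link 0 = ground. State L|J1|J2 = 1|0|0
+link1  2|0|0
P(0,1) f=1→J1  2|1|0
+link2  3|1|0
C(2,1) f=2→J2  3|1|1
+link3  4|1|1
+link4  5|1|1
P(3,2) f=1→J1  5|2|1
C(4,3) f=2→J2  5|2|2
+link5  6|2|2
C(3,5) f=2→J2  6|2|3
R(4,1) f=1→J1  6|3|3
C(5,2) f=2→J2  6|3|4
M = 3(6−1)−2·3−4 = 15−6−4 = 5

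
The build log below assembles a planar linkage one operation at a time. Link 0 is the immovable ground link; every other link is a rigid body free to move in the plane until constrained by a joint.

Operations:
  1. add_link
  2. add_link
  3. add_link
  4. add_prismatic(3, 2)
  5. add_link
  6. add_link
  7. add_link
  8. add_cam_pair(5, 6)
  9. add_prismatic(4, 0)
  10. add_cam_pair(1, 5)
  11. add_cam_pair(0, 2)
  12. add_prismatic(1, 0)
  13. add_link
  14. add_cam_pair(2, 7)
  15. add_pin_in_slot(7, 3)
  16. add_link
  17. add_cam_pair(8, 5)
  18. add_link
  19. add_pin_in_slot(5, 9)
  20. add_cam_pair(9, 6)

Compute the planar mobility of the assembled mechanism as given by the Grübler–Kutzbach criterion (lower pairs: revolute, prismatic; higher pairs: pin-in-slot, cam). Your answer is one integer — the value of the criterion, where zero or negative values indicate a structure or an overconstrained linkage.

M = 13

(L,J1,J2)=(1,0,0); link0 fixed
link1: (2,0,0)
link2: (3,0,0)
link3: (4,0,0)
P 3-2 [J1]: (4,1,0)
link4: (5,1,0)
link5: (6,1,0)
link6: (7,1,0)
C 5-6 [J2]: (7,1,1)
P 4-0 [J1]: (7,2,1)
C 1-5 [J2]: (7,2,2)
C 0-2 [J2]: (7,2,3)
P 1-0 [J1]: (7,3,3)
link7: (8,3,3)
C 2-7 [J2]: (8,3,4)
PS 7-3 [J2]: (8,3,5)
link8: (9,3,5)
C 8-5 [J2]: (9,3,6)
link9: (10,3,6)
PS 5-9 [J2]: (10,3,7)
C 9-6 [J2]: (10,3,8)
Grübler: 3·9 − 2·3 − 8 = 13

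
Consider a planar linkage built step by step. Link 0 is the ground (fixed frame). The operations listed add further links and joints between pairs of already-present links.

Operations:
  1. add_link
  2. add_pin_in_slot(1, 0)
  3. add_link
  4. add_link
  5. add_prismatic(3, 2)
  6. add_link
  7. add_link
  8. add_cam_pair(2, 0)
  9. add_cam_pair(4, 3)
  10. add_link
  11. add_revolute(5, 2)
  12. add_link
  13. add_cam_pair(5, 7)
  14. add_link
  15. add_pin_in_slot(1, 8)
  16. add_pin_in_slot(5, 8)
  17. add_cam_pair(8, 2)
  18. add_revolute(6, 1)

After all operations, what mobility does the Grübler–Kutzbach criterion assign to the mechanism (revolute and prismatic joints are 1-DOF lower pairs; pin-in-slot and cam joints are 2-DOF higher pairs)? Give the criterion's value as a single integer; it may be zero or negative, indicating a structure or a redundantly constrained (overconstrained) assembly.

M = 11

L=1 J1=0 J2=0
add link → L=2 J1=0 J2=0
PS@1,0 dof=2 J2 → L=2 J1=0 J2=1
add link → L=3 J1=0 J2=1
add link → L=4 J1=0 J2=1
P@3,2 dof=1 J1 → L=4 J1=1 J2=1
add link → L=5 J1=1 J2=1
add link → L=6 J1=1 J2=1
C@2,0 dof=2 J2 → L=6 J1=1 J2=2
C@4,3 dof=2 J2 → L=6 J1=1 J2=3
add link → L=7 J1=1 J2=3
R@5,2 dof=1 J1 → L=7 J1=2 J2=3
add link → L=8 J1=2 J2=3
C@5,7 dof=2 J2 → L=8 J1=2 J2=4
add link → L=9 J1=2 J2=4
PS@1,8 dof=2 J2 → L=9 J1=2 J2=5
PS@5,8 dof=2 J2 → L=9 J1=2 J2=6
C@8,2 dof=2 J2 → L=9 J1=2 J2=7
R@6,1 dof=1 J1 → L=9 J1=3 J2=7
M=3(L−1)−2J1−J2=3·8−2·3−7=11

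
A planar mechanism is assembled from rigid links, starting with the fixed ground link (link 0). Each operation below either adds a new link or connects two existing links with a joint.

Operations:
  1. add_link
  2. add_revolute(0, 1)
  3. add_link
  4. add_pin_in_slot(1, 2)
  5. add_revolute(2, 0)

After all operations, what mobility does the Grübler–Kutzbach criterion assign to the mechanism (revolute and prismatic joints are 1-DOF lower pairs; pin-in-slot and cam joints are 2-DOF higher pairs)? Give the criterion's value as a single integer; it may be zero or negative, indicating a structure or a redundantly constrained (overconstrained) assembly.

[1;0;0] (link 0 is ground)
L+ [2;0;0]
R(0,1)∈J1 [2;1;0]
L+ [3;1;0]
PS(1,2)∈J2 [3;1;1]
R(2,0)∈J1 [3;2;1]
mobility = 6 − 4 − 1 = 1

M = 1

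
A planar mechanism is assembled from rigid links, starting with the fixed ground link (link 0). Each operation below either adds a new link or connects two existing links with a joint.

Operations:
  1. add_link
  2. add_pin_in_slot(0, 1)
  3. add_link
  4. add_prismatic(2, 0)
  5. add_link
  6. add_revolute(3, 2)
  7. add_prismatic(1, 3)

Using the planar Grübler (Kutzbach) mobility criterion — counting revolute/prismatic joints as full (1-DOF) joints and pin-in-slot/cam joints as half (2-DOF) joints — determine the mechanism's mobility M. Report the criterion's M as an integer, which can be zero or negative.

M = 2

(L,J1,J2)=(1,0,0); link0 fixed
link1: (2,0,0)
PS 0-1 [J2]: (2,0,1)
link2: (3,0,1)
P 2-0 [J1]: (3,1,1)
link3: (4,1,1)
R 3-2 [J1]: (4,2,1)
P 1-3 [J1]: (4,3,1)
Grübler: 3·3 − 2·3 − 1 = 2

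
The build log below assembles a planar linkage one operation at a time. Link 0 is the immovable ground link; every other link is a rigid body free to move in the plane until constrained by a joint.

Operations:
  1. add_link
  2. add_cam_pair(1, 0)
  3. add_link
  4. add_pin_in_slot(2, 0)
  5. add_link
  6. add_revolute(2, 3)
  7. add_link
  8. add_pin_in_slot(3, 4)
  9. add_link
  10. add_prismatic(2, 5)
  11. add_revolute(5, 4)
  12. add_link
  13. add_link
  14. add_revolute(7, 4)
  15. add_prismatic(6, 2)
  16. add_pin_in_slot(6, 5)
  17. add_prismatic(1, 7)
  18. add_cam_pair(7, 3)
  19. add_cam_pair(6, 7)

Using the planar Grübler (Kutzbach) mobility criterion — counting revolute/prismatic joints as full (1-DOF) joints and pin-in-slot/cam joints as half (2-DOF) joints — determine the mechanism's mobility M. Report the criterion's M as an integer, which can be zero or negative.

ground; <1,0,0>
#1 <2,0,0>
C:1↔0 J2 <2,0,1>
#2 <3,0,1>
PS:2↔0 J2 <3,0,2>
#3 <4,0,2>
R:2↔3 J1 <4,1,2>
#4 <5,1,2>
PS:3↔4 J2 <5,1,3>
#5 <6,1,3>
P:2↔5 J1 <6,2,3>
R:5↔4 J1 <6,3,3>
#6 <7,3,3>
#7 <8,3,3>
R:7↔4 J1 <8,4,3>
P:6↔2 J1 <8,5,3>
PS:6↔5 J2 <8,5,4>
P:1↔7 J1 <8,6,4>
C:7↔3 J2 <8,6,5>
C:6↔7 J2 <8,6,6>
3×7 − 2×6 − 1×6 = 3

M = 3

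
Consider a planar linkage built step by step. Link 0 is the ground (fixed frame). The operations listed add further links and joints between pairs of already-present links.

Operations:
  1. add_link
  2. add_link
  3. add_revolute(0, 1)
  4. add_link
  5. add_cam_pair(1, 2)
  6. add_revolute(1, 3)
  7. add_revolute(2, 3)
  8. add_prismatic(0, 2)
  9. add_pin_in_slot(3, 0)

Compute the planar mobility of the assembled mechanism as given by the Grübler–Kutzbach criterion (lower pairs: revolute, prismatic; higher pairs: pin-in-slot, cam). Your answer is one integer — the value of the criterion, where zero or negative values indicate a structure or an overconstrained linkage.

ground; <1,0,0>
#1 <2,0,0>
#2 <3,0,0>
R:0↔1 J1 <3,1,0>
#3 <4,1,0>
C:1↔2 J2 <4,1,1>
R:1↔3 J1 <4,2,1>
R:2↔3 J1 <4,3,1>
P:0↔2 J1 <4,4,1>
PS:3↔0 J2 <4,4,2>
3×3 − 2×4 − 1×2 = -1

M = -1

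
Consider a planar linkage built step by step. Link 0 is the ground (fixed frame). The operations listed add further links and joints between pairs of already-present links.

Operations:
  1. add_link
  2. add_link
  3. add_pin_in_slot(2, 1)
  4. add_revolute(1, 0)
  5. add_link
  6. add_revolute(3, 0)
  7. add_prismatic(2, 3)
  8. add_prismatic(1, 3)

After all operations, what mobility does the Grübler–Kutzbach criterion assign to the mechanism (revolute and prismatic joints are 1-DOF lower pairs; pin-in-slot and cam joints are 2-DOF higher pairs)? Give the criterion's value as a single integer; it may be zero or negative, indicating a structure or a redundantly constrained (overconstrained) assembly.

M = 0

ground; <1,0,0>
#1 <2,0,0>
#2 <3,0,0>
PS:2↔1 J2 <3,0,1>
R:1↔0 J1 <3,1,1>
#3 <4,1,1>
R:3↔0 J1 <4,2,1>
P:2↔3 J1 <4,3,1>
P:1↔3 J1 <4,4,1>
3×3 − 2×4 − 1×1 = 0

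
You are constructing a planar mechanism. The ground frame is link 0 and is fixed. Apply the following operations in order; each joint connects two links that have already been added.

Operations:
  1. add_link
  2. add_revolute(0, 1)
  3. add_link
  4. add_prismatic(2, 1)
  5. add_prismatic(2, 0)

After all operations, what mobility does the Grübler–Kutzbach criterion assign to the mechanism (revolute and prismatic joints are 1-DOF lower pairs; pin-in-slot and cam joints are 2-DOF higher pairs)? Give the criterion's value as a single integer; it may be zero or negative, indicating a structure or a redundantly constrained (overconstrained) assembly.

(L,J1,J2)=(1,0,0); link0 fixed
link1: (2,0,0)
R 0-1 [J1]: (2,1,0)
link2: (3,1,0)
P 2-1 [J1]: (3,2,0)
P 2-0 [J1]: (3,3,0)
Grübler: 3·2 − 2·3 − 0 = 0

M = 0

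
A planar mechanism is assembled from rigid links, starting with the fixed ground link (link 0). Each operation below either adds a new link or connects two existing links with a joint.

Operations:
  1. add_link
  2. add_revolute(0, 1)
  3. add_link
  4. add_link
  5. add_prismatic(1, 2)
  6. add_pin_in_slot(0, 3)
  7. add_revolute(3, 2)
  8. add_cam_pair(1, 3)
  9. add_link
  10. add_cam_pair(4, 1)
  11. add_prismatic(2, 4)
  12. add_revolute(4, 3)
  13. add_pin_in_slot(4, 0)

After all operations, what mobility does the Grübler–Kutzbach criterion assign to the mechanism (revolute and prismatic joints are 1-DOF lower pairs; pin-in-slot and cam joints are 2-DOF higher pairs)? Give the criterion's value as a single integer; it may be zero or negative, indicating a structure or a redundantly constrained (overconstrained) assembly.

[1;0;0] (link 0 is ground)
L+ [2;0;0]
R(0,1)∈J1 [2;1;0]
L+ [3;1;0]
L+ [4;1;0]
P(1,2)∈J1 [4;2;0]
PS(0,3)∈J2 [4;2;1]
R(3,2)∈J1 [4;3;1]
C(1,3)∈J2 [4;3;2]
L+ [5;3;2]
C(4,1)∈J2 [5;3;3]
P(2,4)∈J1 [5;4;3]
R(4,3)∈J1 [5;5;3]
PS(4,0)∈J2 [5;5;4]
mobility = 12 − 10 − 4 = -2

M = -2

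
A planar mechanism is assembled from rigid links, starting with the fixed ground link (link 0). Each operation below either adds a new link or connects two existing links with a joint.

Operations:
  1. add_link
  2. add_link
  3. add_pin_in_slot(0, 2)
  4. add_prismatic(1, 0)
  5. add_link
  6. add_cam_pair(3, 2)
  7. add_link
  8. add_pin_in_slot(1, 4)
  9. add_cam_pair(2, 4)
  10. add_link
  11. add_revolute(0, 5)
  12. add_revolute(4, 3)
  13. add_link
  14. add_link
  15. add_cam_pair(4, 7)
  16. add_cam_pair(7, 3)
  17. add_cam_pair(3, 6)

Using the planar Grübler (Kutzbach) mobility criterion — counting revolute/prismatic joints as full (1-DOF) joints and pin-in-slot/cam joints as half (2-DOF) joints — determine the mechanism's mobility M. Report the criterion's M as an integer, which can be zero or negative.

M = 8

(L,J1,J2)=(1,0,0); link0 fixed
link1: (2,0,0)
link2: (3,0,0)
PS 0-2 [J2]: (3,0,1)
P 1-0 [J1]: (3,1,1)
link3: (4,1,1)
C 3-2 [J2]: (4,1,2)
link4: (5,1,2)
PS 1-4 [J2]: (5,1,3)
C 2-4 [J2]: (5,1,4)
link5: (6,1,4)
R 0-5 [J1]: (6,2,4)
R 4-3 [J1]: (6,3,4)
link6: (7,3,4)
link7: (8,3,4)
C 4-7 [J2]: (8,3,5)
C 7-3 [J2]: (8,3,6)
C 3-6 [J2]: (8,3,7)
Grübler: 3·7 − 2·3 − 7 = 8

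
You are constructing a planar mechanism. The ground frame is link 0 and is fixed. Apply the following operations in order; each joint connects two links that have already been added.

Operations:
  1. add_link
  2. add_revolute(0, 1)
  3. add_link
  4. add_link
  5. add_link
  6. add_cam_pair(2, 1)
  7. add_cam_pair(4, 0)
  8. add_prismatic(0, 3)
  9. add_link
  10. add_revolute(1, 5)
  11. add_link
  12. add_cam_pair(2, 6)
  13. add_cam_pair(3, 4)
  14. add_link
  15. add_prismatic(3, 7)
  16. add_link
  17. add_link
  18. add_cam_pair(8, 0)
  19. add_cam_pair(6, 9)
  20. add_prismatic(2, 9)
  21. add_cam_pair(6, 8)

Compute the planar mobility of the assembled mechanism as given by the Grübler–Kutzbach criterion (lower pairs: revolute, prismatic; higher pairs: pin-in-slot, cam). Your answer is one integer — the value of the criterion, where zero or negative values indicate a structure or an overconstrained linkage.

ground; <1,0,0>
#1 <2,0,0>
R:0↔1 J1 <2,1,0>
#2 <3,1,0>
#3 <4,1,0>
#4 <5,1,0>
C:2↔1 J2 <5,1,1>
C:4↔0 J2 <5,1,2>
P:0↔3 J1 <5,2,2>
#5 <6,2,2>
R:1↔5 J1 <6,3,2>
#6 <7,3,2>
C:2↔6 J2 <7,3,3>
C:3↔4 J2 <7,3,4>
#7 <8,3,4>
P:3↔7 J1 <8,4,4>
#8 <9,4,4>
#9 <10,4,4>
C:8↔0 J2 <10,4,5>
C:6↔9 J2 <10,4,6>
P:2↔9 J1 <10,5,6>
C:6↔8 J2 <10,5,7>
3×9 − 2×5 − 1×7 = 10

M = 10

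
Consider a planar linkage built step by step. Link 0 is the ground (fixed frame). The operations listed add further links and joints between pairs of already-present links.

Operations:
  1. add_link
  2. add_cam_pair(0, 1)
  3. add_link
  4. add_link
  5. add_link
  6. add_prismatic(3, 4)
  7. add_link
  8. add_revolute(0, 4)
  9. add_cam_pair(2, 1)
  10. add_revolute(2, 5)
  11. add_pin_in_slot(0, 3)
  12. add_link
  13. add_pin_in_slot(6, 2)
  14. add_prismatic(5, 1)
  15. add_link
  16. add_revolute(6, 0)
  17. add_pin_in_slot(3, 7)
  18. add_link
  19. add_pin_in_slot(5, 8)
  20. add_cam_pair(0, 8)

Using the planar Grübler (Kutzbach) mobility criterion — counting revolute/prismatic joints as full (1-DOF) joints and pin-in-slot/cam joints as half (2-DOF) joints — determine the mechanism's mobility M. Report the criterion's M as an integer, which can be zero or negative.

link 0 = ground. State L|J1|J2 = 1|0|0
+link1  2|0|0
C(0,1) f=2→J2  2|0|1
+link2  3|0|1
+link3  4|0|1
+link4  5|0|1
P(3,4) f=1→J1  5|1|1
+link5  6|1|1
R(0,4) f=1→J1  6|2|1
C(2,1) f=2→J2  6|2|2
R(2,5) f=1→J1  6|3|2
PS(0,3) f=2→J2  6|3|3
+link6  7|3|3
PS(6,2) f=2→J2  7|3|4
P(5,1) f=1→J1  7|4|4
+link7  8|4|4
R(6,0) f=1→J1  8|5|4
PS(3,7) f=2→J2  8|5|5
+link8  9|5|5
PS(5,8) f=2→J2  9|5|6
C(0,8) f=2→J2  9|5|7
M = 3(9−1)−2·5−7 = 24−10−7 = 7

M = 7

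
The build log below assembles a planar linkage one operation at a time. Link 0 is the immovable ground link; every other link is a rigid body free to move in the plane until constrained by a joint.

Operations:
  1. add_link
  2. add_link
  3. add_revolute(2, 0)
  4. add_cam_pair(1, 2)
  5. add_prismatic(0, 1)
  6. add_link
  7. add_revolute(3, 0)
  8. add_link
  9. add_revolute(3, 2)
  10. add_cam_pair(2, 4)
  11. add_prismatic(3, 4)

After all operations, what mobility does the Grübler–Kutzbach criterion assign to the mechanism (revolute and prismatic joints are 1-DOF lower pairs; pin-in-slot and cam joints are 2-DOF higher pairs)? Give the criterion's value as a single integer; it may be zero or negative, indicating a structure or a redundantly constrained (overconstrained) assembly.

(L,J1,J2)=(1,0,0); link0 fixed
link1: (2,0,0)
link2: (3,0,0)
R 2-0 [J1]: (3,1,0)
C 1-2 [J2]: (3,1,1)
P 0-1 [J1]: (3,2,1)
link3: (4,2,1)
R 3-0 [J1]: (4,3,1)
link4: (5,3,1)
R 3-2 [J1]: (5,4,1)
C 2-4 [J2]: (5,4,2)
P 3-4 [J1]: (5,5,2)
Grübler: 3·4 − 2·5 − 2 = 0

M = 0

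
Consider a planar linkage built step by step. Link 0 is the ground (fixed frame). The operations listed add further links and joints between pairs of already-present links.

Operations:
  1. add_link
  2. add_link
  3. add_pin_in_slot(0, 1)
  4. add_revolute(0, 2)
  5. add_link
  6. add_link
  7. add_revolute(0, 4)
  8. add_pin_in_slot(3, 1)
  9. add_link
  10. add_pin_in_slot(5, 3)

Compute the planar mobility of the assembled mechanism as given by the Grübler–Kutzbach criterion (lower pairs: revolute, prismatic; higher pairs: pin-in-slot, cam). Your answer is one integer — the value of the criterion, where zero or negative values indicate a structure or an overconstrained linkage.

M = 8

[1;0;0] (link 0 is ground)
L+ [2;0;0]
L+ [3;0;0]
PS(0,1)∈J2 [3;0;1]
R(0,2)∈J1 [3;1;1]
L+ [4;1;1]
L+ [5;1;1]
R(0,4)∈J1 [5;2;1]
PS(3,1)∈J2 [5;2;2]
L+ [6;2;2]
PS(5,3)∈J2 [6;2;3]
mobility = 15 − 4 − 3 = 8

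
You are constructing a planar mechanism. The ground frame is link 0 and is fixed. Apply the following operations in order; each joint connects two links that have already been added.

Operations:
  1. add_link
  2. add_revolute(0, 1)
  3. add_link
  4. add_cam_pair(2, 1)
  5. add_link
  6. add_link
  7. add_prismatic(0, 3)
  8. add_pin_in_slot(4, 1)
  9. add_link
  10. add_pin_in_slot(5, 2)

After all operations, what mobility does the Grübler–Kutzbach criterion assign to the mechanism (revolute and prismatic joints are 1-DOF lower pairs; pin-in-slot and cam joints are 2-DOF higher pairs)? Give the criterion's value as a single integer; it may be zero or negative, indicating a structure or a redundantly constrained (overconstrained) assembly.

ground; <1,0,0>
#1 <2,0,0>
R:0↔1 J1 <2,1,0>
#2 <3,1,0>
C:2↔1 J2 <3,1,1>
#3 <4,1,1>
#4 <5,1,1>
P:0↔3 J1 <5,2,1>
PS:4↔1 J2 <5,2,2>
#5 <6,2,2>
PS:5↔2 J2 <6,2,3>
3×5 − 2×2 − 1×3 = 8

M = 8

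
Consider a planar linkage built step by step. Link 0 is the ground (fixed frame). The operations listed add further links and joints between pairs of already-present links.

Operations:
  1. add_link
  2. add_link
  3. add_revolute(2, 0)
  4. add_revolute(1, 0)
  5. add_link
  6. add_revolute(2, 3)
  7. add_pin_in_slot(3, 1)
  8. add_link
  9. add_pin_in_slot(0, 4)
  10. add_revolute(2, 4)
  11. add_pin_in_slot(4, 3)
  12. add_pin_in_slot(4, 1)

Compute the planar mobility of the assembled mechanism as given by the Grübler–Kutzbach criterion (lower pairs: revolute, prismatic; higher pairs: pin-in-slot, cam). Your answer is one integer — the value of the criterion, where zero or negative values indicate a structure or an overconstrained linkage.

ground; <1,0,0>
#1 <2,0,0>
#2 <3,0,0>
R:2↔0 J1 <3,1,0>
R:1↔0 J1 <3,2,0>
#3 <4,2,0>
R:2↔3 J1 <4,3,0>
PS:3↔1 J2 <4,3,1>
#4 <5,3,1>
PS:0↔4 J2 <5,3,2>
R:2↔4 J1 <5,4,2>
PS:4↔3 J2 <5,4,3>
PS:4↔1 J2 <5,4,4>
3×4 − 2×4 − 1×4 = 0

M = 0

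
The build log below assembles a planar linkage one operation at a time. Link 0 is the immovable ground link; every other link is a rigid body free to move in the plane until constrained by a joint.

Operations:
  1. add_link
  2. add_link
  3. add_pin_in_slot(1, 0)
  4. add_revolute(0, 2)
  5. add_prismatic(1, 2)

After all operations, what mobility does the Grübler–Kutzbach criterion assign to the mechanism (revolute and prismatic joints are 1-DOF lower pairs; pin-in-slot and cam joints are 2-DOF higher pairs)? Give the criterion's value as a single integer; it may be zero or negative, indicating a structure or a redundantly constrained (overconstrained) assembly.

ground; <1,0,0>
#1 <2,0,0>
#2 <3,0,0>
PS:1↔0 J2 <3,0,1>
R:0↔2 J1 <3,1,1>
P:1↔2 J1 <3,2,1>
3×2 − 2×2 − 1×1 = 1

M = 1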